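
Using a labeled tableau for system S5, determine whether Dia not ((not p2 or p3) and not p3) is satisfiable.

Satisfiable

1. Dia not ((not p2 or p3) and not p3), 0
2. not ((not p2 or p3) and not p3), 1
3. p3, 1
Accessibility: 0R0, 0R1, 1R0, 1R1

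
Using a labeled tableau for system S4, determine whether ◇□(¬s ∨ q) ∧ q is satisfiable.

Yes, satisfiable

1. ◇□(¬s ∨ q) ∧ q, 0
2. ◇□(¬s ∨ q), 0
3. q, 0
4. □(¬s ∨ q), 1
5. ¬s ∨ q, 1
6. q, 1
Accessibility: 0R0, 0R1, 1R1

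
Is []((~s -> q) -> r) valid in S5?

Invalid (countermodel exists)

Tableau for the negation ~[]((~s -> q) -> r):
1. ~[]((~s -> q) -> r), 0
2. ~((~s -> q) -> r), 1   [~[]-rule on 1: fresh world 1, 0R1]
3. ~s -> q, 1   [~->-rule on 2]
4. ~r, 1   [~->-rule on 2]
5. q, 1   [->-rule on 3 (branches; this branch)]
Accessibility: 0R0, 0R1, 1R0, 1R1
The negation has an open branch (countermodel exists).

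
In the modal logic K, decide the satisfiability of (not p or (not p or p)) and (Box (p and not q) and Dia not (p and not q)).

1. (not p or (not p or p)) and (Box (p and not q) and Dia not (p and not q)), 0
2. not p or (not p or p), 0   [and-rule on 1]
3. Box (p and not q) and Dia not (p and not q), 0   [and-rule on 1]
4. Box (p and not q), 0   [and-rule on 3]
5. Dia not (p and not q), 0   [and-rule on 3]
6. not p or p, 0   [or-rule on 2 (branches; this branch)]
7. p, 0   [or-rule on 6 (branches; this branch)]
8. not (p and not q), 1   [Dia-rule on 5: fresh world 1, 0R1]
9. p and not q, 1   [Box-rule on 4 via 0R1]
10. p, 1   [and-rule on 9]
11. not q, 1   [and-rule on 9]
12. q, 1   [neg-and-rule on 8 (branches; this branch)]
Accessibility: 0R1
Branch closes: q and not q both at 1.
Every branch closes; the branch above is one of them.

No, unsatisfiable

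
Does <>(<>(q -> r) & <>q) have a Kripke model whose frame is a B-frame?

Yes, satisfiable

1. <>(<>(q -> r) & <>q), w0
2. <>(q -> r) & <>q, w1   [<>-rule on 1: fresh world w1, w0Rw1]
3. <>(q -> r), w1   [&-rule on 2]
4. <>q, w1   [&-rule on 2]
5. q -> r, w2   [<>-rule on 3: fresh world w2, w1Rw2]
6. r, w2   [->-rule on 5 (branches; this branch)]
7. q, w3   [<>-rule on 4: fresh world w3, w1Rw3]
Accessibility: w0Rw0, w0Rw1, w1Rw0, w1Rw1, w1Rw2, w1Rw3, w2Rw1, w2Rw2, w3Rw1, w3Rw3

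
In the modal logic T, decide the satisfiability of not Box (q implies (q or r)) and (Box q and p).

No, unsatisfiable

1. not Box (q implies (q or r)) and (Box q and p), u
2. not Box (q implies (q or r)), u   [and-rule on 1]
3. Box q and p, u   [and-rule on 1]
4. Box q, u   [and-rule on 3]
5. p, u   [and-rule on 3]
6. q, u   [Box-rule on 4 via uRu]
7. not (q implies (q or r)), v   [neg-Box-rule on 2: fresh world v, uRv]
8. q, v   [neg-implies-rule on 7]
9. not (q or r), v   [neg-implies-rule on 7]
10. not q, v   [neg-or-rule on 9]
11. not r, v   [neg-or-rule on 9]
Accessibility: uRu, uRv, vRv
Branch closes: q and not q both at v.
All branches of the tableau close; one closing branch shown above.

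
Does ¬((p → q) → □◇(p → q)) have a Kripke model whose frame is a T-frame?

Yes, satisfiable

1. ¬((p → q) → □◇(p → q)), u
2. p → q, u
3. ¬□◇(p → q), u
4. q, u
5. ¬◇(p → q), v
6. ¬(p → q), v
7. p, v
8. ¬q, v
Accessibility: uRu, uRv, vRv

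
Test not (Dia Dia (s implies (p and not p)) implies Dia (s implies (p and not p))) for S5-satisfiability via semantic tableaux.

1. not (Dia Dia (s implies (p and not p)) implies Dia (s implies (p and not p))), 0
2. Dia Dia (s implies (p and not p)), 0   [neg-implies-rule on 1]
3. not Dia (s implies (p and not p)), 0   [neg-implies-rule on 1]
4. not (s implies (p and not p)), 0   [neg-Dia-rule on 3 via 0R0]
5. s, 0   [neg-implies-rule on 4]
6. not (p and not p), 0   [neg-implies-rule on 4]
7. p, 0   [neg-and-rule on 6 (branches; this branch)]
8. Dia (s implies (p and not p)), 1   [Dia-rule on 2: fresh world 1, 0R1]
9. not (s implies (p and not p)), 1   [neg-Dia-rule on 3 via 0R1]
10. s, 1   [neg-implies-rule on 9]
11. not (p and not p), 1   [neg-implies-rule on 9]
12. p, 1   [neg-and-rule on 11 (branches; this branch)]
13. s implies (p and not p), 2   [Dia-rule on 8: fresh world 2, 1R2]
14. not (s implies (p and not p)), 2   [neg-Dia-rule on 3 via 0R2]
15. s, 2   [neg-implies-rule on 14]
16. not (p and not p), 2   [neg-implies-rule on 14]
17. p and not p, 2   [implies-rule on 13 (branches; this branch)]
18. p, 2   [and-rule on 17]
19. not p, 2   [and-rule on 17]
Accessibility: 0R0, 0R1, 0R2, 1R0, 1R1, 1R2, 2R0, 2R1, 2R2
Branch closes: p and not p both at 2.
All branches of the tableau close; one closing branch shown above.

Unsatisfiable (every branch closes)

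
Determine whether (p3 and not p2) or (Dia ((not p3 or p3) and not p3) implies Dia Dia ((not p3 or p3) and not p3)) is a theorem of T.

Tableau for the negation not ((p3 and not p2) or (Dia ((not p3 or p3) and not p3) implies Dia Dia ((not p3 or p3) and not p3))):
1. not ((p3 and not p2) or (Dia ((not p3 or p3) and not p3) implies Dia Dia ((not p3 or p3) and not p3))), w0
2. not (p3 and not p2), w0   [neg-or-rule on 1]
3. not (Dia ((not p3 or p3) and not p3) implies Dia Dia ((not p3 or p3) and not p3)), w0   [neg-or-rule on 1]
4. Dia ((not p3 or p3) and not p3), w0   [neg-implies-rule on 3]
5. not Dia Dia ((not p3 or p3) and not p3), w0   [neg-implies-rule on 3]
6. not Dia ((not p3 or p3) and not p3), w0   [neg-Dia-rule on 5 via w0Rw0]
7. not ((not p3 or p3) and not p3), w0   [neg-Dia-rule on 6 via w0Rw0]
8. p2, w0   [neg-and-rule on 2 (branches; this branch)]
9. p3, w0   [neg-and-rule on 7 (branches; this branch)]
10. (not p3 or p3) and not p3, w1   [Dia-rule on 4: fresh world w1, w0Rw1]
11. not p3 or p3, w1   [and-rule on 10]
12. not p3, w1   [and-rule on 10]
13. not Dia ((not p3 or p3) and not p3), w1   [neg-Dia-rule on 5 via w0Rw1]
14. not ((not p3 or p3) and not p3), w1   [neg-Dia-rule on 6 via w0Rw1]
15. not (not p3 or p3), w1   [neg-and-rule on 14 (branches; this branch)]
16. p3, w1   [neg-or-rule on 15]
Accessibility: w0Rw0, w0Rw1, w1Rw1
Branch closes: p3 and not p3 both at w1.
All branches of the negation close; one closing branch shown above.

Yes, valid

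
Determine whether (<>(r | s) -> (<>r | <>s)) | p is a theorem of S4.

Yes, valid

Tableau for the negation ~((<>(r | s) -> (<>r | <>s)) | p):
1. ~((<>(r | s) -> (<>r | <>s)) | p), 0
2. ~(<>(r | s) -> (<>r | <>s)), 0
3. ~p, 0
4. <>(r | s), 0
5. ~(<>r | <>s), 0
6. ~<>r, 0
7. ~<>s, 0
8. ~r, 0
9. ~s, 0
10. r | s, 1
11. ~r, 1
12. ~s, 1
13. s, 1
Accessibility: 0R0, 0R1, 1R1
Branch closes: s and ~s both at 1.
Every branch of the negation's tableau closes; the branch above is one of them.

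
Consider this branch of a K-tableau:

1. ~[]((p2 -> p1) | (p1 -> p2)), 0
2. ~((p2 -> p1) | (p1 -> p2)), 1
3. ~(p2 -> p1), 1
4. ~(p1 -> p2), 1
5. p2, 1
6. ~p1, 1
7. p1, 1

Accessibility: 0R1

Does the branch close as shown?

Both p1 and ~p1 appear at 1.

Yes, closed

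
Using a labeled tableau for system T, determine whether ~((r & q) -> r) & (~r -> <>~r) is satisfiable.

1. ~((r & q) -> r) & (~r -> <>~r), w0
2. ~((r & q) -> r), w0   [&-rule on 1]
3. ~r -> <>~r, w0   [&-rule on 1]
4. r & q, w0   [~->-rule on 2]
5. ~r, w0   [~->-rule on 2]
6. r, w0   [&-rule on 4]
7. q, w0   [&-rule on 4]
Accessibility: w0Rw0
Branch closes: r and ~r both at w0.
Every branch closes; the branch above is one of them.

Unsatisfiable (every branch closes)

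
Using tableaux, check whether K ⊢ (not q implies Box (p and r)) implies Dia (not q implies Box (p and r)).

Invalid (countermodel exists)

Tableau for the negation not ((not q implies Box (p and r)) implies Dia (not q implies Box (p and r))):
1. not ((not q implies Box (p and r)) implies Dia (not q implies Box (p and r))), w0
2. not q implies Box (p and r), w0
3. not Dia (not q implies Box (p and r)), w0
4. Box (p and r), w0
The negation has an open branch (countermodel exists).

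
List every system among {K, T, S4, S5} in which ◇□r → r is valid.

S5

S5-tableau for the negation ¬(◇□r → r):
1. ¬(◇□r → r), w0
2. ◇□r, w0   [¬→-rule on 1]
3. ¬r, w0   [¬→-rule on 1]
4. □r, w1   [◇-rule on 2: fresh world w1, w0Rw1]
5. r, w0   [□-rule on 4 via w1Rw0]
Accessibility: w0Rw0, w0Rw1, w1Rw0, w1Rw1
Branch closes: r and ¬r both at w0.
Every branch closes (one shown): valid in S5.
S4-tableau for the negation ¬(◇□r → r):
1. ¬(◇□r → r), w0
2. ◇□r, w0   [¬→-rule on 1]
3. ¬r, w0   [¬→-rule on 1]
4. □r, w1   [◇-rule on 2: fresh world w1, w0Rw1]
5. r, w1   [□-rule on 4 via w1Rw1]
Accessibility: w0Rw0, w0Rw1, w1Rw1
Complete open branch: countermodel on an S4-frame, so not valid in S4, nor in K, T (the same frame is also a K-frame and a T-frame).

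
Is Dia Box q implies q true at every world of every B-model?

Tableau for the negation not (Dia Box q implies q):
1. not (Dia Box q implies q), u
2. Dia Box q, u   [neg-implies-rule on 1]
3. not q, u   [neg-implies-rule on 1]
4. Box q, v   [Dia-rule on 2: fresh world v, uRv]
5. q, u   [Box-rule on 4 via vRu]
Accessibility: uRu, uRv, vRu, vRv
Branch closes: q and not q both at u.
Every branch of the negation's tableau closes; the branch above is one of them.

Valid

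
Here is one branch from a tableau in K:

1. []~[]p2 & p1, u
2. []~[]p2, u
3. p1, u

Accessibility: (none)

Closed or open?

There is no literal clash: for every atom and world, at most one sign appears.

Not closed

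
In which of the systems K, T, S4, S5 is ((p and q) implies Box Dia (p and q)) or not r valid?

S5

S4-tableau for the negation not (((p and q) implies Box Dia (p and q)) or not r):
1. not (((p and q) implies Box Dia (p and q)) or not r), 0
2. not ((p and q) implies Box Dia (p and q)), 0
3. r, 0
4. p and q, 0
5. not Box Dia (p and q), 0
6. p, 0
7. q, 0
8. not Dia (p and q), 1
9. not (p and q), 1
10. not q, 1
Accessibility: 0R0, 0R1, 1R1
Complete open branch: countermodel on an S4-frame, so not valid in S4, nor in K, T (the same frame is also a K-frame and a T-frame).
S5-tableau for the negation not (((p and q) implies Box Dia (p and q)) or not r):
1. not (((p and q) implies Box Dia (p and q)) or not r), 0
2. not ((p and q) implies Box Dia (p and q)), 0
3. r, 0
4. p and q, 0
5. not Box Dia (p and q), 0
6. p, 0
7. q, 0
8. not Dia (p and q), 1
9. not (p and q), 0
10. not (p and q), 1
11. not q, 0
Accessibility: 0R0, 0R1, 1R0, 1R1
Branch closes: q and not q both at 0.
Every branch closes (one shown): valid in S5.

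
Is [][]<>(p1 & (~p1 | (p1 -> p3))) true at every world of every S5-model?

No, not valid

Tableau for the negation ~[][]<>(p1 & (~p1 | (p1 -> p3))):
1. ~[][]<>(p1 & (~p1 | (p1 -> p3))), 0
2. ~[]<>(p1 & (~p1 | (p1 -> p3))), 1
3. ~<>(p1 & (~p1 | (p1 -> p3))), 2
4. ~(p1 & (~p1 | (p1 -> p3))), 0
5. ~(p1 & (~p1 | (p1 -> p3))), 1
6. ~(p1 & (~p1 | (p1 -> p3))), 2
7. ~(~p1 | (p1 -> p3)), 0
8. p1, 0
9. ~(p1 -> p3), 0
10. ~p3, 0
11. ~(~p1 | (p1 -> p3)), 1
12. p1, 1
13. ~(p1 -> p3), 1
14. ~p3, 1
15. ~(~p1 | (p1 -> p3)), 2
16. p1, 2
17. ~(p1 -> p3), 2
18. ~p3, 2
Accessibility: 0R0, 0R1, 0R2, 1R0, 1R1, 1R2, 2R0, 2R1, 2R2
The negation has an open branch (countermodel exists).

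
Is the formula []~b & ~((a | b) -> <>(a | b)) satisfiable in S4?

Unsatisfiable

1. []~b & ~((a | b) -> <>(a | b)), 0
2. []~b, 0
3. ~((a | b) -> <>(a | b)), 0
4. a | b, 0
5. ~<>(a | b), 0
6. ~b, 0
7. ~(a | b), 0
8. ~a, 0
9. b, 0
Accessibility: 0R0
Branch closes: b and ~b both at 0.
Every branch closes; the branch above is one of them.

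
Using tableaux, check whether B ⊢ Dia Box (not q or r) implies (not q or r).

Tableau for the negation not (Dia Box (not q or r) implies (not q or r)):
1. not (Dia Box (not q or r) implies (not q or r)), u
2. Dia Box (not q or r), u   [neg-implies-rule on 1]
3. not (not q or r), u   [neg-implies-rule on 1]
4. q, u   [neg-or-rule on 3]
5. not r, u   [neg-or-rule on 3]
6. Box (not q or r), v   [Dia-rule on 2: fresh world v, uRv]
7. not q or r, u   [Box-rule on 6 via vRu]
8. not q or r, v   [Box-rule on 6 via vRv]
9. r, u   [or-rule on 7 (branches; this branch)]
Accessibility: uRu, uRv, vRu, vRv
Branch closes: r and not r both at u.
All branches of the negation close; one closing branch shown above.

Valid in B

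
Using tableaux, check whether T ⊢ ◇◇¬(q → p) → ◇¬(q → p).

Tableau for the negation ¬(◇◇¬(q → p) → ◇¬(q → p)):
1. ¬(◇◇¬(q → p) → ◇¬(q → p)), w0
2. ◇◇¬(q → p), w0   [¬→-rule on 1]
3. ¬◇¬(q → p), w0   [¬→-rule on 1]
4. q → p, w0   [¬◇-rule on 3 via w0Rw0]
5. p, w0   [→-rule on 4 (branches; this branch)]
6. ◇¬(q → p), w1   [◇-rule on 2: fresh world w1, w0Rw1]
7. q → p, w1   [¬◇-rule on 3 via w0Rw1]
8. p, w1   [→-rule on 7 (branches; this branch)]
9. ¬(q → p), w2   [◇-rule on 6: fresh world w2, w1Rw2]
10. q, w2   [¬→-rule on 9]
11. ¬p, w2   [¬→-rule on 9]
Accessibility: w0Rw0, w0Rw1, w1Rw1, w1Rw2, w2Rw2
The negation has an open branch (countermodel exists).

No, not valid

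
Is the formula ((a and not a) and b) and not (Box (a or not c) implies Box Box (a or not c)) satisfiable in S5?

1. ((a and not a) and b) and not (Box (a or not c) implies Box Box (a or not c)), w0
2. (a and not a) and b, w0   [and-rule on 1]
3. not (Box (a or not c) implies Box Box (a or not c)), w0   [and-rule on 1]
4. a and not a, w0   [and-rule on 2]
5. b, w0   [and-rule on 2]
6. Box (a or not c), w0   [neg-implies-rule on 3]
7. not Box Box (a or not c), w0   [neg-implies-rule on 3]
8. a, w0   [and-rule on 4]
9. not a, w0   [and-rule on 4]
Accessibility: w0Rw0
Branch closes: a and not a both at w0.
All branches of the tableau close; one closing branch shown above.

Unsatisfiable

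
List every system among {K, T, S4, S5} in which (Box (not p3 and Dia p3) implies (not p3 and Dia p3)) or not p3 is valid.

T, S4, S5

T-tableau for the negation not ((Box (not p3 and Dia p3) implies (not p3 and Dia p3)) or not p3):
1. not ((Box (not p3 and Dia p3) implies (not p3 and Dia p3)) or not p3), u
2. not (Box (not p3 and Dia p3) implies (not p3 and Dia p3)), u
3. p3, u
4. Box (not p3 and Dia p3), u
5. not (not p3 and Dia p3), u
6. not p3 and Dia p3, u
7. not p3, u
8. Dia p3, u
Accessibility: uRu
Branch closes: p3 and not p3 both at u.
Every branch closes (one shown): valid in T, hence also in S4, S5 (every theorem of T is a theorem of S4 and S5).
K-tableau for the negation not ((Box (not p3 and Dia p3) implies (not p3 and Dia p3)) or not p3):
1. not ((Box (not p3 and Dia p3) implies (not p3 and Dia p3)) or not p3), u
2. not (Box (not p3 and Dia p3) implies (not p3 and Dia p3)), u
3. p3, u
4. Box (not p3 and Dia p3), u
5. not (not p3 and Dia p3), u
6. not Dia p3, u
Complete open branch: countermodel on a K-frame, so not valid in K.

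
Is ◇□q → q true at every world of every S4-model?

Tableau for the negation ¬(◇□q → q):
1. ¬(◇□q → q), u
2. ◇□q, u
3. ¬q, u
4. □q, v
5. q, v
Accessibility: uRu, uRv, vRv
The negation has an open branch (countermodel exists).

No, not valid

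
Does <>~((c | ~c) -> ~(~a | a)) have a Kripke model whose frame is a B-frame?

Satisfiable

1. <>~((c | ~c) -> ~(~a | a)), w0
2. ~((c | ~c) -> ~(~a | a)), w1
3. c | ~c, w1
4. ~a | a, w1
5. ~c, w1
6. a, w1
Accessibility: w0Rw0, w0Rw1, w1Rw0, w1Rw1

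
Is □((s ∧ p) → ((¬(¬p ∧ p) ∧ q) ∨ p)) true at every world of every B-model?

Tableau for the negation ¬□((s ∧ p) → ((¬(¬p ∧ p) ∧ q) ∨ p)):
1. ¬□((s ∧ p) → ((¬(¬p ∧ p) ∧ q) ∨ p)), u
2. ¬((s ∧ p) → ((¬(¬p ∧ p) ∧ q) ∨ p)), v   [¬□-rule on 1: fresh world v, uRv]
3. s ∧ p, v   [¬→-rule on 2]
4. ¬((¬(¬p ∧ p) ∧ q) ∨ p), v   [¬→-rule on 2]
5. s, v   [∧-rule on 3]
6. p, v   [∧-rule on 3]
7. ¬(¬(¬p ∧ p) ∧ q), v   [¬∨-rule on 4]
8. ¬p, v   [¬∨-rule on 4]
Accessibility: uRu, uRv, vRu, vRv
Branch closes: p and ¬p both at v.
All branches of the negation close; one closing branch shown above.

Valid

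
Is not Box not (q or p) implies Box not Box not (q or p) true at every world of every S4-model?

Invalid (countermodel exists)

Tableau for the negation not (not Box not (q or p) implies Box not Box not (q or p)):
1. not (not Box not (q or p) implies Box not Box not (q or p)), u
2. not Box not (q or p), u   [neg-implies-rule on 1]
3. not Box not Box not (q or p), u   [neg-implies-rule on 1]
4. q or p, v   [neg-Box-rule on 2: fresh world v, uRv]
5. p, v   [or-rule on 4 (branches; this branch)]
6. Box not (q or p), w   [neg-Box-rule on 3: fresh world w, uRw]
7. not (q or p), w   [Box-rule on 6 via wRw]
8. not q, w   [neg-or-rule on 7]
9. not p, w   [neg-or-rule on 7]
Accessibility: uRu, uRv, uRw, vRv, wRw
The negation has an open branch (countermodel exists).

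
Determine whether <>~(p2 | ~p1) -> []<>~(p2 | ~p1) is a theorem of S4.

Invalid (countermodel exists)

Tableau for the negation ~(<>~(p2 | ~p1) -> []<>~(p2 | ~p1)):
1. ~(<>~(p2 | ~p1) -> []<>~(p2 | ~p1)), u
2. <>~(p2 | ~p1), u
3. ~[]<>~(p2 | ~p1), u
4. ~(p2 | ~p1), v
5. ~p2, v
6. p1, v
7. ~<>~(p2 | ~p1), w
8. p2 | ~p1, w
9. ~p1, w
Accessibility: uRu, uRv, uRw, vRv, wRw
The negation has an open branch (countermodel exists).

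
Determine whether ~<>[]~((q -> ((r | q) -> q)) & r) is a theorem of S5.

No, not valid

Tableau for the negation <>[]~((q -> ((r | q) -> q)) & r):
1. <>[]~((q -> ((r | q) -> q)) & r), 0
2. []~((q -> ((r | q) -> q)) & r), 1   [<>-rule on 1: fresh world 1, 0R1]
3. ~((q -> ((r | q) -> q)) & r), 0   [[]-rule on 2 via 1R0]
4. ~((q -> ((r | q) -> q)) & r), 1   [[]-rule on 2 via 1R1]
5. ~r, 0   [~&-rule on 3 (branches; this branch)]
6. ~r, 1   [~&-rule on 4 (branches; this branch)]
Accessibility: 0R0, 0R1, 1R0, 1R1
The negation has an open branch (countermodel exists).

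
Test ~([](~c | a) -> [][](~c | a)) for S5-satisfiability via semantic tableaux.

1. ~([](~c | a) -> [][](~c | a)), w0
2. [](~c | a), w0
3. ~[][](~c | a), w0
4. ~c | a, w0
5. a, w0
6. ~[](~c | a), w1
7. ~c | a, w1
8. a, w1
9. ~(~c | a), w2
10. c, w2
11. ~a, w2
12. ~c | a, w2
13. a, w2
Accessibility: w0Rw0, w0Rw1, w0Rw2, w1Rw0, w1Rw1, w1Rw2, w2Rw0, w2Rw1, w2Rw2
Branch closes: a and ~a both at w2.
All branches of the tableau close; one closing branch shown above.

No, unsatisfiable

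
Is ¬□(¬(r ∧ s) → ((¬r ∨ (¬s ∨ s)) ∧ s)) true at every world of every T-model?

Tableau for the negation □(¬(r ∧ s) → ((¬r ∨ (¬s ∨ s)) ∧ s)):
1. □(¬(r ∧ s) → ((¬r ∨ (¬s ∨ s)) ∧ s)), u
2. ¬(r ∧ s) → ((¬r ∨ (¬s ∨ s)) ∧ s), u
3. (¬r ∨ (¬s ∨ s)) ∧ s, u
4. ¬r ∨ (¬s ∨ s), u
5. s, u
6. ¬s ∨ s, u
Accessibility: uRu
The negation has an open branch (countermodel exists).

Not valid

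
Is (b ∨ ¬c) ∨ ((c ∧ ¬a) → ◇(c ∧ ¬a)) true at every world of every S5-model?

Tableau for the negation ¬((b ∨ ¬c) ∨ ((c ∧ ¬a) → ◇(c ∧ ¬a))):
1. ¬((b ∨ ¬c) ∨ ((c ∧ ¬a) → ◇(c ∧ ¬a))), 0
2. ¬(b ∨ ¬c), 0
3. ¬((c ∧ ¬a) → ◇(c ∧ ¬a)), 0
4. ¬b, 0
5. c, 0
6. c ∧ ¬a, 0
7. ¬◇(c ∧ ¬a), 0
8. ¬a, 0
9. ¬(c ∧ ¬a), 0
10. a, 0
Accessibility: 0R0
Branch closes: a and ¬a both at 0.
Every branch of the negation's tableau closes; the branch above is one of them.

Valid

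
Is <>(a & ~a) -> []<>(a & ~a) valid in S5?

Valid in S5

Tableau for the negation ~(<>(a & ~a) -> []<>(a & ~a)):
1. ~(<>(a & ~a) -> []<>(a & ~a)), w0
2. <>(a & ~a), w0
3. ~[]<>(a & ~a), w0
4. a & ~a, w1
5. a, w1
6. ~a, w1
Accessibility: w0Rw0, w0Rw1, w1Rw0, w1Rw1
Branch closes: a and ~a both at w1.
Every branch of the negation's tableau closes; the branch above is one of them.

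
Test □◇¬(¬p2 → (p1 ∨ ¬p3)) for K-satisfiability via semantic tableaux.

Yes, satisfiable

1. □◇¬(¬p2 → (p1 ∨ ¬p3)), 0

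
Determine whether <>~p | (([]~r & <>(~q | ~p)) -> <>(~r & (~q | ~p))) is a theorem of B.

Valid

Tableau for the negation ~(<>~p | (([]~r & <>(~q | ~p)) -> <>(~r & (~q | ~p)))):
1. ~(<>~p | (([]~r & <>(~q | ~p)) -> <>(~r & (~q | ~p)))), u
2. ~<>~p, u
3. ~(([]~r & <>(~q | ~p)) -> <>(~r & (~q | ~p))), u
4. []~r & <>(~q | ~p), u
5. ~<>(~r & (~q | ~p)), u
6. []~r, u
7. <>(~q | ~p), u
8. p, u
9. ~(~r & (~q | ~p)), u
10. ~r, u
11. ~(~q | ~p), u
12. q, u
13. ~q | ~p, v
14. p, v
15. ~(~r & (~q | ~p)), v
16. ~r, v
17. ~q, v
18. ~(~q | ~p), v
19. q, v
Accessibility: uRu, uRv, vRu, vRv
Branch closes: q and ~q both at v.
All branches of the negation close; one closing branch shown above.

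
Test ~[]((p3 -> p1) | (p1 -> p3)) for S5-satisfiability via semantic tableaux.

No, unsatisfiable

1. ~[]((p3 -> p1) | (p1 -> p3)), u
2. ~((p3 -> p1) | (p1 -> p3)), v
3. ~(p3 -> p1), v
4. ~(p1 -> p3), v
5. p3, v
6. ~p1, v
7. p1, v
8. ~p3, v
Accessibility: uRu, uRv, vRu, vRv
Branch closes: p1 and ~p1 both at v.
All branches of the tableau close; one closing branch shown above.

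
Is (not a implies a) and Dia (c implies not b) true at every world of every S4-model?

Invalid (countermodel exists)

Tableau for the negation not ((not a implies a) and Dia (c implies not b)):
1. not ((not a implies a) and Dia (c implies not b)), 0
2. not Dia (c implies not b), 0
3. not (c implies not b), 0
4. c, 0
5. b, 0
Accessibility: 0R0
The negation has an open branch (countermodel exists).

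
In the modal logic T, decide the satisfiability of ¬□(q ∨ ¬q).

Unsatisfiable (every branch closes)

1. ¬□(q ∨ ¬q), w0
2. ¬(q ∨ ¬q), w1   [¬□-rule on 1: fresh world w1, w0Rw1]
3. ¬q, w1   [¬∨-rule on 2]
4. q, w1   [¬∨-rule on 2]
Accessibility: w0Rw0, w0Rw1, w1Rw1
Branch closes: q and ¬q both at w1.
(One branch shown.) All branches close.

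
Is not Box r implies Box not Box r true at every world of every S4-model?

Not valid

Tableau for the negation not (not Box r implies Box not Box r):
1. not (not Box r implies Box not Box r), u
2. not Box r, u   [neg-implies-rule on 1]
3. not Box not Box r, u   [neg-implies-rule on 1]
4. not r, v   [neg-Box-rule on 2: fresh world v, uRv]
5. Box r, w   [neg-Box-rule on 3: fresh world w, uRw]
6. r, w   [Box-rule on 5 via wRw]
Accessibility: uRu, uRv, uRw, vRv, wRw
The negation has an open branch (countermodel exists).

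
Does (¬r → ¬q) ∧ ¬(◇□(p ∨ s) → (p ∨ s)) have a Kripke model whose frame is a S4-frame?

1. (¬r → ¬q) ∧ ¬(◇□(p ∨ s) → (p ∨ s)), w0
2. ¬r → ¬q, w0
3. ¬(◇□(p ∨ s) → (p ∨ s)), w0
4. ◇□(p ∨ s), w0
5. ¬(p ∨ s), w0
6. ¬p, w0
7. ¬s, w0
8. ¬q, w0
9. □(p ∨ s), w1
10. p ∨ s, w1
11. s, w1
Accessibility: w0Rw0, w0Rw1, w1Rw1

Satisfiable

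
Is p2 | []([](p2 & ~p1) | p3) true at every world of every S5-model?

Invalid (countermodel exists)

Tableau for the negation ~(p2 | []([](p2 & ~p1) | p3)):
1. ~(p2 | []([](p2 & ~p1) | p3)), 0
2. ~p2, 0
3. ~[]([](p2 & ~p1) | p3), 0
4. ~([](p2 & ~p1) | p3), 1
5. ~[](p2 & ~p1), 1
6. ~p3, 1
7. ~(p2 & ~p1), 2
8. p1, 2
Accessibility: 0R0, 0R1, 0R2, 1R0, 1R1, 1R2, 2R0, 2R1, 2R2
The negation has an open branch (countermodel exists).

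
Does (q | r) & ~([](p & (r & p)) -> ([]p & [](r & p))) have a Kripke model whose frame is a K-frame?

1. (q | r) & ~([](p & (r & p)) -> ([]p & [](r & p))), u
2. q | r, u   [&-rule on 1]
3. ~([](p & (r & p)) -> ([]p & [](r & p))), u   [&-rule on 1]
4. [](p & (r & p)), u   [~->-rule on 3]
5. ~([]p & [](r & p)), u   [~->-rule on 3]
6. r, u   [|-rule on 2 (branches; this branch)]
7. ~[](r & p), u   [~&-rule on 5 (branches; this branch)]
8. ~(r & p), v   [~[]-rule on 7: fresh world v, uRv]
9. p & (r & p), v   [[]-rule on 4 via uRv]
10. p, v   [&-rule on 9]
11. r & p, v   [&-rule on 9]
12. r, v   [&-rule on 11]
13. ~p, v   [~&-rule on 8 (branches; this branch)]
Accessibility: uRv
Branch closes: p and ~p both at v.
All branches of the tableau close; one closing branch shown above.

Unsatisfiable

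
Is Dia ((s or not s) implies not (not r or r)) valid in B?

Tableau for the negation not Dia ((s or not s) implies not (not r or r)):
1. not Dia ((s or not s) implies not (not r or r)), w0
2. not ((s or not s) implies not (not r or r)), w0   [neg-Dia-rule on 1 via w0Rw0]
3. s or not s, w0   [neg-implies-rule on 2]
4. not r or r, w0   [neg-implies-rule on 2]
5. not s, w0   [or-rule on 3 (branches; this branch)]
6. r, w0   [or-rule on 4 (branches; this branch)]
Accessibility: w0Rw0
The negation has an open branch (countermodel exists).

Invalid (countermodel exists)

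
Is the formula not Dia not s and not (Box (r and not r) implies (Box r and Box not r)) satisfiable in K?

Unsatisfiable (every branch closes)

1. not Dia not s and not (Box (r and not r) implies (Box r and Box not r)), w0
2. not Dia not s, w0
3. not (Box (r and not r) implies (Box r and Box not r)), w0
4. Box (r and not r), w0
5. not (Box r and Box not r), w0
6. not Box not r, w0
7. r, w1
8. s, w1
9. r and not r, w1
10. not r, w1
Accessibility: w0Rw1
Branch closes: r and not r both at w1.
(One branch shown.) All branches close.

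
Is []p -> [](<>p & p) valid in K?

Tableau for the negation ~([]p -> [](<>p & p)):
1. ~([]p -> [](<>p & p)), w0
2. []p, w0
3. ~[](<>p & p), w0
4. ~(<>p & p), w1
5. p, w1
6. ~<>p, w1
Accessibility: w0Rw1
The negation has an open branch (countermodel exists).

Not valid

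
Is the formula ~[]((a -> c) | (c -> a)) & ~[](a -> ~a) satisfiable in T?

1. ~[]((a -> c) | (c -> a)) & ~[](a -> ~a), w0
2. ~[]((a -> c) | (c -> a)), w0
3. ~[](a -> ~a), w0
4. ~((a -> c) | (c -> a)), w1
5. ~(a -> c), w1
6. ~(c -> a), w1
7. a, w1
8. ~c, w1
9. c, w1
10. ~a, w1
Accessibility: w0Rw0, w0Rw1, w1Rw1
Branch closes: c and ~c both at w1.
(One branch shown.) All branches close.

Unsatisfiable (every branch closes)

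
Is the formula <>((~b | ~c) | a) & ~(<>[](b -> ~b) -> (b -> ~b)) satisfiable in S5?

1. <>((~b | ~c) | a) & ~(<>[](b -> ~b) -> (b -> ~b)), 0
2. <>((~b | ~c) | a), 0
3. ~(<>[](b -> ~b) -> (b -> ~b)), 0
4. <>[](b -> ~b), 0
5. ~(b -> ~b), 0
6. b, 0
7. (~b | ~c) | a, 1
8. ~b | ~c, 1
9. ~c, 1
10. [](b -> ~b), 2
11. b -> ~b, 0
12. b -> ~b, 1
13. b -> ~b, 2
14. ~b, 0
Accessibility: 0R0, 0R1, 0R2, 1R0, 1R1, 1R2, 2R0, 2R1, 2R2
Branch closes: b and ~b both at 0.
All branches of the tableau close; one closing branch shown above.

No, unsatisfiable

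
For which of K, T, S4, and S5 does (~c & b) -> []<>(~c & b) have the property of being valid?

S4-tableau for the negation ~((~c & b) -> []<>(~c & b)):
1. ~((~c & b) -> []<>(~c & b)), 0
2. ~c & b, 0
3. ~[]<>(~c & b), 0
4. ~c, 0
5. b, 0
6. ~<>(~c & b), 1
7. ~(~c & b), 1
8. ~b, 1
Accessibility: 0R0, 0R1, 1R1
Complete open branch: countermodel on an S4-frame, so not valid in S4, nor in K, T (the same frame is also a K-frame and a T-frame).
S5-tableau for the negation ~((~c & b) -> []<>(~c & b)):
1. ~((~c & b) -> []<>(~c & b)), 0
2. ~c & b, 0
3. ~[]<>(~c & b), 0
4. ~c, 0
5. b, 0
6. ~<>(~c & b), 1
7. ~(~c & b), 0
8. ~(~c & b), 1
9. ~b, 0
Accessibility: 0R0, 0R1, 1R0, 1R1
Branch closes: b and ~b both at 0.
Every branch closes (one shown): valid in S5.

S5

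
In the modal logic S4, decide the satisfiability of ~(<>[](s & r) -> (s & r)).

1. ~(<>[](s & r) -> (s & r)), 0
2. <>[](s & r), 0
3. ~(s & r), 0
4. ~r, 0
5. [](s & r), 1
6. s & r, 1
7. s, 1
8. r, 1
Accessibility: 0R0, 0R1, 1R1

Satisfiable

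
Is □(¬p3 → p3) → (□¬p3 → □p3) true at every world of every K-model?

Tableau for the negation ¬(□(¬p3 → p3) → (□¬p3 → □p3)):
1. ¬(□(¬p3 → p3) → (□¬p3 → □p3)), u
2. □(¬p3 → p3), u
3. ¬(□¬p3 → □p3), u
4. □¬p3, u
5. ¬□p3, u
6. ¬p3, v
7. ¬p3 → p3, v
8. p3, v
Accessibility: uRv
Branch closes: p3 and ¬p3 both at v.
All branches of the negation close; one closing branch shown above.

Valid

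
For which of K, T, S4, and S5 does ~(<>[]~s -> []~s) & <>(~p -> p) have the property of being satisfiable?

K, T, S4

S4-tableau for the formula:
1. ~(<>[]~s -> []~s) & <>(~p -> p), w0
2. ~(<>[]~s -> []~s), w0
3. <>(~p -> p), w0
4. <>[]~s, w0
5. ~[]~s, w0
6. ~p -> p, w1
7. p, w1
8. []~s, w2
9. ~s, w2
10. s, w3
Accessibility: w0Rw0, w0Rw1, w0Rw2, w0Rw3, w1Rw1, w2Rw2, w3Rw3
Complete open branch: satisfiable in S4, hence also in K, T (this S4-model is also a K-model and a T-model).
S5-tableau for the formula:
1. ~(<>[]~s -> []~s) & <>(~p -> p), w0
2. ~(<>[]~s -> []~s), w0
3. <>(~p -> p), w0
4. <>[]~s, w0
5. ~[]~s, w0
6. ~p -> p, w1
7. p, w1
8. []~s, w2
9. ~s, w0
10. ~s, w1
11. ~s, w2
12. s, w3
13. ~s, w3
Accessibility: w0Rw0, w0Rw1, w0Rw2, w0Rw3, w1Rw0, w1Rw1, w1Rw2, w1Rw3, w2Rw0, w2Rw1, w2Rw2, w2Rw3, w3Rw0, w3Rw1, w3Rw2, w3Rw3
Branch closes: s and ~s both at w3.
Every branch closes (one shown): unsatisfiable in S5.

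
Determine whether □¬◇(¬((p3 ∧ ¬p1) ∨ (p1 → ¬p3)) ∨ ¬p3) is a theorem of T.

Invalid (countermodel exists)

Tableau for the negation ¬□¬◇(¬((p3 ∧ ¬p1) ∨ (p1 → ¬p3)) ∨ ¬p3):
1. ¬□¬◇(¬((p3 ∧ ¬p1) ∨ (p1 → ¬p3)) ∨ ¬p3), w0
2. ◇(¬((p3 ∧ ¬p1) ∨ (p1 → ¬p3)) ∨ ¬p3), w1   [¬□-rule on 1: fresh world w1, w0Rw1]
3. ¬((p3 ∧ ¬p1) ∨ (p1 → ¬p3)) ∨ ¬p3, w2   [◇-rule on 2: fresh world w2, w1Rw2]
4. ¬p3, w2   [∨-rule on 3 (branches; this branch)]
Accessibility: w0Rw0, w0Rw1, w1Rw1, w1Rw2, w2Rw2
The negation has an open branch (countermodel exists).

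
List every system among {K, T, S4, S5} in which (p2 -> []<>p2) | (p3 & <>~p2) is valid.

S4-tableau for the negation ~((p2 -> []<>p2) | (p3 & <>~p2)):
1. ~((p2 -> []<>p2) | (p3 & <>~p2)), 0
2. ~(p2 -> []<>p2), 0
3. ~(p3 & <>~p2), 0
4. p2, 0
5. ~[]<>p2, 0
6. ~p3, 0
7. ~<>p2, 1
8. ~p2, 1
Accessibility: 0R0, 0R1, 1R1
Complete open branch: countermodel on an S4-frame, so not valid in S4, nor in K, T (the same frame is also a K-frame and a T-frame).
S5-tableau for the negation ~((p2 -> []<>p2) | (p3 & <>~p2)):
1. ~((p2 -> []<>p2) | (p3 & <>~p2)), 0
2. ~(p2 -> []<>p2), 0
3. ~(p3 & <>~p2), 0
4. p2, 0
5. ~[]<>p2, 0
6. ~<>~p2, 0
7. ~<>p2, 1
8. p2, 1
9. ~p2, 0
Accessibility: 0R0, 0R1, 1R0, 1R1
Branch closes: p2 and ~p2 both at 0.
Every branch closes (one shown): valid in S5.

S5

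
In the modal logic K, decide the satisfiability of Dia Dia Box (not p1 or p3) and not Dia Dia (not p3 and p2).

Satisfiable (open branch found)

1. Dia Dia Box (not p1 or p3) and not Dia Dia (not p3 and p2), w0
2. Dia Dia Box (not p1 or p3), w0
3. not Dia Dia (not p3 and p2), w0
4. Dia Box (not p1 or p3), w1
5. not Dia (not p3 and p2), w1
6. Box (not p1 or p3), w2
7. not (not p3 and p2), w2
8. not p2, w2
Accessibility: w0Rw1, w1Rw2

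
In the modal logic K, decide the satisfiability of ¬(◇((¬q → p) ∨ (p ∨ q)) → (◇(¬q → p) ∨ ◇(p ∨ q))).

1. ¬(◇((¬q → p) ∨ (p ∨ q)) → (◇(¬q → p) ∨ ◇(p ∨ q))), 0
2. ◇((¬q → p) ∨ (p ∨ q)), 0
3. ¬(◇(¬q → p) ∨ ◇(p ∨ q)), 0
4. ¬◇(¬q → p), 0
5. ¬◇(p ∨ q), 0
6. (¬q → p) ∨ (p ∨ q), 1
7. ¬(¬q → p), 1
8. ¬q, 1
9. ¬p, 1
10. ¬(p ∨ q), 1
11. p ∨ q, 1
12. q, 1
Accessibility: 0R1
Branch closes: q and ¬q both at 1.
(One branch shown.) All branches close.

No, unsatisfiable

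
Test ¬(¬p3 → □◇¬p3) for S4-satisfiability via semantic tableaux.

Satisfiable

1. ¬(¬p3 → □◇¬p3), w0
2. ¬p3, w0
3. ¬□◇¬p3, w0
4. ¬◇¬p3, w1
5. p3, w1
Accessibility: w0Rw0, w0Rw1, w1Rw1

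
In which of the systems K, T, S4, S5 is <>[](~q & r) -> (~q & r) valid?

S4-tableau for the negation ~(<>[](~q & r) -> (~q & r)):
1. ~(<>[](~q & r) -> (~q & r)), w0
2. <>[](~q & r), w0
3. ~(~q & r), w0
4. ~r, w0
5. [](~q & r), w1
6. ~q & r, w1
7. ~q, w1
8. r, w1
Accessibility: w0Rw0, w0Rw1, w1Rw1
Complete open branch: countermodel on an S4-frame, so not valid in S4, nor in K, T (the same frame is also a K-frame and a T-frame).
S5-tableau for the negation ~(<>[](~q & r) -> (~q & r)):
1. ~(<>[](~q & r) -> (~q & r)), w0
2. <>[](~q & r), w0
3. ~(~q & r), w0
4. ~r, w0
5. [](~q & r), w1
6. ~q & r, w0
7. ~q, w0
8. r, w0
Accessibility: w0Rw0, w0Rw1, w1Rw0, w1Rw1
Branch closes: r and ~r both at w0.
Every branch closes (one shown): valid in S5.

S5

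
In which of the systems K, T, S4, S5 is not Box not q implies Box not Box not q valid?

S5-tableau for the negation not (not Box not q implies Box not Box not q):
1. not (not Box not q implies Box not Box not q), u
2. not Box not q, u
3. not Box not Box not q, u
4. q, v
5. Box not q, w
6. not q, u
7. not q, v
Accessibility: uRu, uRv, uRw, vRu, vRv, vRw, wRu, wRv, wRw
Branch closes: q and not q both at v.
Every branch closes (one shown): valid in S5.
S4-tableau for the negation not (not Box not q implies Box not Box not q):
1. not (not Box not q implies Box not Box not q), u
2. not Box not q, u
3. not Box not Box not q, u
4. q, v
5. Box not q, w
6. not q, w
Accessibility: uRu, uRv, uRw, vRv, wRw
Complete open branch: countermodel on an S4-frame, so not valid in S4, nor in K, T (the same frame is also a K-frame and a T-frame).

S5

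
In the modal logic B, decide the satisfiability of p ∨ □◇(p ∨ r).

1. p ∨ □◇(p ∨ r), w0
2. □◇(p ∨ r), w0   [∨-rule on 1 (branches; this branch)]
3. ◇(p ∨ r), w0   [□-rule on 2 via w0Rw0]
4. p ∨ r, w1   [◇-rule on 3: fresh world w1, w0Rw1]
5. ◇(p ∨ r), w1   [□-rule on 2 via w0Rw1]
6. r, w1   [∨-rule on 4 (branches; this branch)]
7. p ∨ r, w2   [◇-rule on 5: fresh world w2, w1Rw2]
8. r, w2   [∨-rule on 7 (branches; this branch)]
Accessibility: w0Rw0, w0Rw1, w1Rw0, w1Rw1, w1Rw2, w2Rw1, w2Rw2

Satisfiable (open branch found)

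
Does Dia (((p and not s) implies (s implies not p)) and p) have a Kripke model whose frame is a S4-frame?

1. Dia (((p and not s) implies (s implies not p)) and p), 0
2. ((p and not s) implies (s implies not p)) and p, 1
3. (p and not s) implies (s implies not p), 1
4. p, 1
5. s implies not p, 1
6. not s, 1
Accessibility: 0R0, 0R1, 1R1

Yes, satisfiable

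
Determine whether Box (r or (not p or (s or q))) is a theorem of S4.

Invalid (countermodel exists)

Tableau for the negation not Box (r or (not p or (s or q))):
1. not Box (r or (not p or (s or q))), w0
2. not (r or (not p or (s or q))), w1
3. not r, w1
4. not (not p or (s or q)), w1
5. p, w1
6. not (s or q), w1
7. not s, w1
8. not q, w1
Accessibility: w0Rw0, w0Rw1, w1Rw1
The negation has an open branch (countermodel exists).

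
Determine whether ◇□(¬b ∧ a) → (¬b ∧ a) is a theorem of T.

Tableau for the negation ¬(◇□(¬b ∧ a) → (¬b ∧ a)):
1. ¬(◇□(¬b ∧ a) → (¬b ∧ a)), 0
2. ◇□(¬b ∧ a), 0
3. ¬(¬b ∧ a), 0
4. ¬a, 0
5. □(¬b ∧ a), 1
6. ¬b ∧ a, 1
7. ¬b, 1
8. a, 1
Accessibility: 0R0, 0R1, 1R1
The negation has an open branch (countermodel exists).

Not valid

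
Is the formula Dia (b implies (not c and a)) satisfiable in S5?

Satisfiable (open branch found)

1. Dia (b implies (not c and a)), u
2. b implies (not c and a), v
3. not c and a, v
4. not c, v
5. a, v
Accessibility: uRu, uRv, vRu, vRv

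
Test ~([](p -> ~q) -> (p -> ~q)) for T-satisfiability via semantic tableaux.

1. ~([](p -> ~q) -> (p -> ~q)), u
2. [](p -> ~q), u
3. ~(p -> ~q), u
4. p, u
5. q, u
6. p -> ~q, u
7. ~q, u
Accessibility: uRu
Branch closes: q and ~q both at u.
All branches of the tableau close; one closing branch shown above.

Unsatisfiable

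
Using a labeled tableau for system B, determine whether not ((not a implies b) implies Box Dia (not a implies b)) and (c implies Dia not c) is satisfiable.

Unsatisfiable (every branch closes)

1. not ((not a implies b) implies Box Dia (not a implies b)) and (c implies Dia not c), u
2. not ((not a implies b) implies Box Dia (not a implies b)), u
3. c implies Dia not c, u
4. not a implies b, u
5. not Box Dia (not a implies b), u
6. Dia not c, u
7. b, u
8. not Dia (not a implies b), v
9. not (not a implies b), u
10. not a, u
11. not b, u
Accessibility: uRu, uRv, vRu, vRv
Branch closes: b and not b both at u.
(One branch shown.) All branches close.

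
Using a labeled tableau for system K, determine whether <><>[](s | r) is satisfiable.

Yes, satisfiable

1. <><>[](s | r), w0
2. <>[](s | r), w1
3. [](s | r), w2
Accessibility: w0Rw1, w1Rw2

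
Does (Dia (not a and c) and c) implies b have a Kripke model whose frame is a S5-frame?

1. (Dia (not a and c) and c) implies b, u
2. b, u
Accessibility: uRu

Satisfiable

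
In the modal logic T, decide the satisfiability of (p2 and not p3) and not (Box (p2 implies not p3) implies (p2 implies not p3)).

Unsatisfiable

1. (p2 and not p3) and not (Box (p2 implies not p3) implies (p2 implies not p3)), u
2. p2 and not p3, u
3. not (Box (p2 implies not p3) implies (p2 implies not p3)), u
4. p2, u
5. not p3, u
6. Box (p2 implies not p3), u
7. not (p2 implies not p3), u
8. p3, u
Accessibility: uRu
Branch closes: p3 and not p3 both at u.
Every branch closes; the branch above is one of them.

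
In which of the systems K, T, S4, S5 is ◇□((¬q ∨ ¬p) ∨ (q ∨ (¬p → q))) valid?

T, S4, S5

K-tableau for the negation ¬◇□((¬q ∨ ¬p) ∨ (q ∨ (¬p → q))):
1. ¬◇□((¬q ∨ ¬p) ∨ (q ∨ (¬p → q))), 0
Complete open branch: countermodel on a K-frame, so not valid in K.
T-tableau for the negation ¬◇□((¬q ∨ ¬p) ∨ (q ∨ (¬p → q))):
1. ¬◇□((¬q ∨ ¬p) ∨ (q ∨ (¬p → q))), 0
2. ¬□((¬q ∨ ¬p) ∨ (q ∨ (¬p → q))), 0   [¬◇-rule on 1 via 0R0]
3. ¬((¬q ∨ ¬p) ∨ (q ∨ (¬p → q))), 1   [¬□-rule on 2: fresh world 1, 0R1]
4. ¬(¬q ∨ ¬p), 1   [¬∨-rule on 3]
5. ¬(q ∨ (¬p → q)), 1   [¬∨-rule on 3]
6. q, 1   [¬∨-rule on 4]
7. p, 1   [¬∨-rule on 4]
8. ¬q, 1   [¬∨-rule on 5]
9. ¬(¬p → q), 1   [¬∨-rule on 5]
Accessibility: 0R0, 0R1, 1R1
Branch closes: q and ¬q both at 1.
Every branch closes (one shown): valid in T, hence also in S4, S5 (every theorem of T is a theorem of S4 and S5).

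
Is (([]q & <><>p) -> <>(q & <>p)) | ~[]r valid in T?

Tableau for the negation ~((([]q & <><>p) -> <>(q & <>p)) | ~[]r):
1. ~((([]q & <><>p) -> <>(q & <>p)) | ~[]r), u
2. ~(([]q & <><>p) -> <>(q & <>p)), u   [~|-rule on 1]
3. []r, u   [~|-rule on 1]
4. []q & <><>p, u   [~->-rule on 2]
5. ~<>(q & <>p), u   [~->-rule on 2]
6. []q, u   [&-rule on 4]
7. <><>p, u   [&-rule on 4]
8. r, u   [[]-rule on 3 via uRu]
9. ~(q & <>p), u   [~<>-rule on 5 via uRu]
10. q, u   [[]-rule on 6 via uRu]
11. ~<>p, u   [~&-rule on 9 (branches; this branch)]
12. ~p, u   [~<>-rule on 11 via uRu]
13. <>p, v   [<>-rule on 7: fresh world v, uRv]
14. r, v   [[]-rule on 3 via uRv]
15. ~(q & <>p), v   [~<>-rule on 5 via uRv]
16. q, v   [[]-rule on 6 via uRv]
17. ~p, v   [~<>-rule on 11 via uRv]
18. ~<>p, v   [~&-rule on 15 (branches; this branch)]
19. p, w   [<>-rule on 13: fresh world w, vRw]
20. ~p, w   [~<>-rule on 18 via vRw]
Accessibility: uRu, uRv, vRv, vRw, wRw
Branch closes: p and ~p both at w.
Every branch of the negation's tableau closes; the branch above is one of them.

Valid in T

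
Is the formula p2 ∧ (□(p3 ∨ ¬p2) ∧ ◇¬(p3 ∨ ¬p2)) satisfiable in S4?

Unsatisfiable (every branch closes)

1. p2 ∧ (□(p3 ∨ ¬p2) ∧ ◇¬(p3 ∨ ¬p2)), w0
2. p2, w0
3. □(p3 ∨ ¬p2) ∧ ◇¬(p3 ∨ ¬p2), w0
4. □(p3 ∨ ¬p2), w0
5. ◇¬(p3 ∨ ¬p2), w0
6. p3 ∨ ¬p2, w0
7. p3, w0
8. ¬(p3 ∨ ¬p2), w1
9. ¬p3, w1
10. p2, w1
11. p3 ∨ ¬p2, w1
12. ¬p2, w1
Accessibility: w0Rw0, w0Rw1, w1Rw1
Branch closes: p2 and ¬p2 both at w1.
All branches of the tableau close; one closing branch shown above.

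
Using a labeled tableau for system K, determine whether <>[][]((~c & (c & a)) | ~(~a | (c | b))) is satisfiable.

1. <>[][]((~c & (c & a)) | ~(~a | (c | b))), w0
2. [][]((~c & (c & a)) | ~(~a | (c | b))), w1   [<>-rule on 1: fresh world w1, w0Rw1]
Accessibility: w0Rw1

Satisfiable (open branch found)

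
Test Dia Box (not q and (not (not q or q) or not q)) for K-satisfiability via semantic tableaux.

Satisfiable (open branch found)

1. Dia Box (not q and (not (not q or q) or not q)), 0
2. Box (not q and (not (not q or q) or not q)), 1
Accessibility: 0R1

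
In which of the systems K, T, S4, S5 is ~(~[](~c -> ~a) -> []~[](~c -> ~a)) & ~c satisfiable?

S5-tableau for the formula:
1. ~(~[](~c -> ~a) -> []~[](~c -> ~a)) & ~c, u
2. ~(~[](~c -> ~a) -> []~[](~c -> ~a)), u
3. ~c, u
4. ~[](~c -> ~a), u
5. ~[]~[](~c -> ~a), u
6. ~(~c -> ~a), v
7. ~c, v
8. a, v
9. [](~c -> ~a), w
10. ~c -> ~a, u
11. ~c -> ~a, v
12. ~c -> ~a, w
13. ~a, u
14. ~a, v
Accessibility: uRu, uRv, uRw, vRu, vRv, vRw, wRu, wRv, wRw
Branch closes: a and ~a both at v.
Every branch closes (one shown): unsatisfiable in S5.
S4-tableau for the formula:
1. ~(~[](~c -> ~a) -> []~[](~c -> ~a)) & ~c, u
2. ~(~[](~c -> ~a) -> []~[](~c -> ~a)), u
3. ~c, u
4. ~[](~c -> ~a), u
5. ~[]~[](~c -> ~a), u
6. ~(~c -> ~a), v
7. ~c, v
8. a, v
9. [](~c -> ~a), w
10. ~c -> ~a, w
11. ~a, w
Accessibility: uRu, uRv, uRw, vRv, wRw
Complete open branch: satisfiable in S4, hence also in K, T (this S4-model is also a K-model and a T-model).

K, T, S4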